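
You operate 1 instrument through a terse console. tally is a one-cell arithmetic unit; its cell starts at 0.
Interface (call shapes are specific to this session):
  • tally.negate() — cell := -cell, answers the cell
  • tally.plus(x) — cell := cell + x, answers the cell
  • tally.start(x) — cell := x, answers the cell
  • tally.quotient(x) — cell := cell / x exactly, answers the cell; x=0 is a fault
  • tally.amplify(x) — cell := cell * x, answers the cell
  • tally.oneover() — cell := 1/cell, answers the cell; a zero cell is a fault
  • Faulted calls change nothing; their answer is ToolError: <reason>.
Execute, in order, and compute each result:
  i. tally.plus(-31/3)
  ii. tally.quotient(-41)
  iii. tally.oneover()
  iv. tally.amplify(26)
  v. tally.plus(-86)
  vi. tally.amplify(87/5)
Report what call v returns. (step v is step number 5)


Act: tally.plus[x→-31/3]
Obs: -31/3
Act: tally.quotient[x→-41]
Obs: 31/123
Act: tally.oneover[]
Obs: 123/31
Act: tally.amplify[x→26]
Obs: 3198/31
Act: tally.plus[x→-86]
Obs: 532/31
Act: tally.amplify[x→87/5]
Obs: 46284/155

Answer: 532/31


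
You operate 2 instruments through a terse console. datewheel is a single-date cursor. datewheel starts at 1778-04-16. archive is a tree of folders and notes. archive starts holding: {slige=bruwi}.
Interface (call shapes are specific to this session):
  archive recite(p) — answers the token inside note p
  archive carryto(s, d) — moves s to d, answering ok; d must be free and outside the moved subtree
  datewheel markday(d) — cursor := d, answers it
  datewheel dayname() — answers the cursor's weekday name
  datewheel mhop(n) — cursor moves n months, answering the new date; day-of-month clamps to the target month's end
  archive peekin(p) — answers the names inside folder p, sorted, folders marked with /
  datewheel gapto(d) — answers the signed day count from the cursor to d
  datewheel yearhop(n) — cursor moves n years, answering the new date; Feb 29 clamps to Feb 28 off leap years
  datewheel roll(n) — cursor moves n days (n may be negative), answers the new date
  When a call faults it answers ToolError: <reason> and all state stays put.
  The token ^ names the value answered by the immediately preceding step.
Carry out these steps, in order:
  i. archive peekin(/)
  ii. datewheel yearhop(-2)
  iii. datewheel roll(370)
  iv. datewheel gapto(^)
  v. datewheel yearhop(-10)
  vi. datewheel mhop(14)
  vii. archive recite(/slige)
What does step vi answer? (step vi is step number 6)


Answer: 1768-06-21

Derivation:
Step: archive peekin[p=/]
Result: [slige]
Step: datewheel yearhop[n=-2]
Result: 1776-04-16
Step: datewheel roll[n=370]
Result: 1777-04-21
Step: datewheel gapto[d=^]
Result: 0
Step: datewheel yearhop[n=-10]
Result: 1767-04-21
Step: datewheel mhop[n=14]
Result: 1768-06-21
Step: archive recite[p=/slige]
Result: bruwi


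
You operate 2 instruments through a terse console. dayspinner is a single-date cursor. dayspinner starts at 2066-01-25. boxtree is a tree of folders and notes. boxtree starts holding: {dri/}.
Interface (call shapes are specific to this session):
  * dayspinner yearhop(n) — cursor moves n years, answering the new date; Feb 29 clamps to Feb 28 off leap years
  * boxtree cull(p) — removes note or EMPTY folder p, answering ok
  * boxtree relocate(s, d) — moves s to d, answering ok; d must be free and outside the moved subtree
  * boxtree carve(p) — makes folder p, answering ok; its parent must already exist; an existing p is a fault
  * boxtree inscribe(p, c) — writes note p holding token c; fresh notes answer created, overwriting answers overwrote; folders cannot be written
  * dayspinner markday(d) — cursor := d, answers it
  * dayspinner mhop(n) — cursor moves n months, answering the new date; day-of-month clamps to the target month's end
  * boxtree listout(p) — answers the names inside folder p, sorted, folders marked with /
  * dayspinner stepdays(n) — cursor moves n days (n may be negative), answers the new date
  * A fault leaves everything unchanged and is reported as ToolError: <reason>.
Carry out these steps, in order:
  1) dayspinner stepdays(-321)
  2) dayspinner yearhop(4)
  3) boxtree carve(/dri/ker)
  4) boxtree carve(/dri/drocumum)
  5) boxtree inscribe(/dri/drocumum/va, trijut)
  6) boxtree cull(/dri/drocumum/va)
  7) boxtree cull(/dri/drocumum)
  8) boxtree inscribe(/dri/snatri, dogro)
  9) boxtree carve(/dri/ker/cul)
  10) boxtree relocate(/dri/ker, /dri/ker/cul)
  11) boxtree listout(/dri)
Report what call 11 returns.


·→ dayspinner stepdays(n→-321)
·← 2065-03-10
·→ dayspinner yearhop(n→4)
·← 2069-03-10
·→ boxtree carve(p→/dri/ker)
·← ok
·→ boxtree carve(p→/dri/drocumum)
·← ok
·→ boxtree inscribe(p→/dri/drocumum/va, c→trijut)
·← created
·→ boxtree cull(p→/dri/drocumum/va)
·← ok
·→ boxtree cull(p→/dri/drocumum)
·← ok
·→ boxtree inscribe(p→/dri/snatri, c→dogro)
·← created
·→ boxtree carve(p→/dri/ker/cul)
·← ok
·→ boxtree relocate(s→/dri/ker, d→/dri/ker/cul)
·← ToolError: exists
·→ boxtree listout(p→/dri)
·← [ker/, snatri]

Answer: [ker/, snatri]


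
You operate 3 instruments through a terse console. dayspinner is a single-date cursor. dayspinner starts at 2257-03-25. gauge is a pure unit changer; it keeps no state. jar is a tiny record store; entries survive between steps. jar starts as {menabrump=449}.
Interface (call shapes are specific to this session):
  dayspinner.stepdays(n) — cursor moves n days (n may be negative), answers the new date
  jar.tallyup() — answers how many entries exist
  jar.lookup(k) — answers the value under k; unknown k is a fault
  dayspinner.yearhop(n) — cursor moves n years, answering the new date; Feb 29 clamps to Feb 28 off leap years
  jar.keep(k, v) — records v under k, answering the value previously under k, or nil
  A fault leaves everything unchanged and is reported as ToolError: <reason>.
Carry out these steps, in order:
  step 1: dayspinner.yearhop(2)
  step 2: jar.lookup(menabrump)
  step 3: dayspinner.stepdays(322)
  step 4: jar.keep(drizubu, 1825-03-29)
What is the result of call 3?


~$ dayspinner.yearhop n='2'
[out] 2259-03-25
~$ jar.lookup k='menabrump'
[out] 449
~$ dayspinner.stepdays n='322'
[out] 2260-02-10
~$ jar.keep k='drizubu' v='1825-03-29'
[out] nil

Answer: 2260-02-10


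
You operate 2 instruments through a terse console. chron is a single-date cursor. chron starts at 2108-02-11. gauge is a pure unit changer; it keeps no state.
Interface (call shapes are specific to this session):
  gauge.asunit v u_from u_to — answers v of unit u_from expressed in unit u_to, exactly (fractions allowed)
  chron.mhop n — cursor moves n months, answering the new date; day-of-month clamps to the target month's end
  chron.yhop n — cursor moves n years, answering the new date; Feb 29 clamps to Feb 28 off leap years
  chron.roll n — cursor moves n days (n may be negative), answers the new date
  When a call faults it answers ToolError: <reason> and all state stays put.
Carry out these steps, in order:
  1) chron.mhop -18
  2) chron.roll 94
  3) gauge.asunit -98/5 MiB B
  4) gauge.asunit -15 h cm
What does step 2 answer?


Then chron.mhop using n='-18', → 2106-08-11.
Then chron.roll using n='94', giving 2106-11-13.
Now I run gauge.asunit using v='-98/5', u_from='MiB', u_to='B', which returns -102760448/5.
Invoking gauge.asunit using v='-15', u_from='h', u_to='cm', yielding ToolError: incompatible units.

Answer: 2106-11-13


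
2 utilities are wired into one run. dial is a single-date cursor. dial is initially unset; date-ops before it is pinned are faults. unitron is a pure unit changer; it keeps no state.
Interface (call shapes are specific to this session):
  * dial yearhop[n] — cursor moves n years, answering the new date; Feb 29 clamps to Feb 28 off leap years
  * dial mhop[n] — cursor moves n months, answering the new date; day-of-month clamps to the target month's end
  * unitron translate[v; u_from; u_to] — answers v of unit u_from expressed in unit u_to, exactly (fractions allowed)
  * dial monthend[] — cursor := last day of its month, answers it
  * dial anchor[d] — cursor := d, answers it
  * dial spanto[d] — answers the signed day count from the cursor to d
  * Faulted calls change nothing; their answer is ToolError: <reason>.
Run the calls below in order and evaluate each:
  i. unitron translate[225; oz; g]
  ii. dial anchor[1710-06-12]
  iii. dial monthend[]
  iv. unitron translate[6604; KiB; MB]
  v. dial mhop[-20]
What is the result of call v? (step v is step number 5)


Answer: 1708-10-30

Derivation:
# unitron translate(v=225, u_from=oz, u_to=g) == 408233133/64000
# dial anchor(d=1710-06-12) == 1710-06-12
# dial monthend() == 1710-06-30
# unitron translate(v=6604, u_from=KiB, u_to=MB) == 105664/15625
# dial mhop(n=-20) == 1708-10-30


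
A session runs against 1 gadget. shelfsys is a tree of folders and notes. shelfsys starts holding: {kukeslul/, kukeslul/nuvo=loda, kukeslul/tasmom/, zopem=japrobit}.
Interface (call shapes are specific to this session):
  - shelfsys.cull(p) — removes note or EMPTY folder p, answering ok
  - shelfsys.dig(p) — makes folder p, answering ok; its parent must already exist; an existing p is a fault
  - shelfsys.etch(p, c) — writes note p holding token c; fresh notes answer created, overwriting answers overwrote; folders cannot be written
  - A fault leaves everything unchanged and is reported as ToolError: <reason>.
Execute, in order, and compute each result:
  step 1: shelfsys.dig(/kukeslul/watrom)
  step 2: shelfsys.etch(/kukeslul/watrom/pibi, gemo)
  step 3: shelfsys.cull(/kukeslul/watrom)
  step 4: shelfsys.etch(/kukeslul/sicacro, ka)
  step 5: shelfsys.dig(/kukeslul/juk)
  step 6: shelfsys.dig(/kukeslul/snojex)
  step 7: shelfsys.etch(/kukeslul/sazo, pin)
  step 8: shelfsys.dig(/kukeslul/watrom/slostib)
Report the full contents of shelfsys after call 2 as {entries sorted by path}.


Answer: {kukeslul/, kukeslul/nuvo=loda, kukeslul/tasmom/, kukeslul/watrom/, kukeslul/watrom/pibi=gemo, zopem=japrobit}

Derivation:
[in] shelfsys.dig /kukeslul/watrom
  ok
[in] shelfsys.etch /kukeslul/watrom/pibi gemo
  created
[in] shelfsys.cull /kukeslul/watrom
  ToolError: not empty
[in] shelfsys.etch /kukeslul/sicacro ka
  created
[in] shelfsys.dig /kukeslul/juk
  ok
[in] shelfsys.dig /kukeslul/snojex
  ok
[in] shelfsys.etch /kukeslul/sazo pin
  created
[in] shelfsys.dig /kukeslul/watrom/slostib
  ok


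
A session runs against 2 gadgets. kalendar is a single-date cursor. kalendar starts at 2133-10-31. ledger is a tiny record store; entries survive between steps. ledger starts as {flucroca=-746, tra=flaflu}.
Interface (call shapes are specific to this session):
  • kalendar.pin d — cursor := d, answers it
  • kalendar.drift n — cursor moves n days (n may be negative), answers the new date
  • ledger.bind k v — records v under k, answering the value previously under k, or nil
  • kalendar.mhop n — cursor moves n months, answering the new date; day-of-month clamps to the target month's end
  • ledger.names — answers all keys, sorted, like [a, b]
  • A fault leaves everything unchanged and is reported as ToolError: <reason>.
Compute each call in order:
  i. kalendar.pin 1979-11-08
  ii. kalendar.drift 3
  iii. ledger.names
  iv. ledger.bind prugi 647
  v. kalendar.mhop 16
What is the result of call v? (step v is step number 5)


# 1. kalendar.pin(1979-11-08) : 1979-11-08
# 2. kalendar.drift(3) : 1979-11-11
# 3. ledger.names() : [flucroca, tra]
# 4. ledger.bind(prugi, 647) : nil
# 5. kalendar.mhop(16) : 1981-03-11

Answer: 1981-03-11


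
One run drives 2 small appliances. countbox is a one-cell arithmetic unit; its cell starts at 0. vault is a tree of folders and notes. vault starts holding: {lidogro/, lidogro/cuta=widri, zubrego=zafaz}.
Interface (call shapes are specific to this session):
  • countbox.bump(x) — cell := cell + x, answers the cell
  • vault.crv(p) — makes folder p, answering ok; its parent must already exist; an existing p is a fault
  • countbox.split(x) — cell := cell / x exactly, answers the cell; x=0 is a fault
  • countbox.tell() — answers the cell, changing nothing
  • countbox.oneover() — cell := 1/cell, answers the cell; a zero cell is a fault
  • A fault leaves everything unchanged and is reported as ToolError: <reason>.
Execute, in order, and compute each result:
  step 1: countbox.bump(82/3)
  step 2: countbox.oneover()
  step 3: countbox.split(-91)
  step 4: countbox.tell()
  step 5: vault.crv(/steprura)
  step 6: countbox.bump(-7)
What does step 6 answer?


~$ bump 82/3
= 82/3
~$ oneover
= 3/82
~$ split -91
= -3/7462
~$ tell
= -3/7462
~$ crv /steprura
= ok
~$ bump -7
= -52237/7462

Answer: -52237/7462


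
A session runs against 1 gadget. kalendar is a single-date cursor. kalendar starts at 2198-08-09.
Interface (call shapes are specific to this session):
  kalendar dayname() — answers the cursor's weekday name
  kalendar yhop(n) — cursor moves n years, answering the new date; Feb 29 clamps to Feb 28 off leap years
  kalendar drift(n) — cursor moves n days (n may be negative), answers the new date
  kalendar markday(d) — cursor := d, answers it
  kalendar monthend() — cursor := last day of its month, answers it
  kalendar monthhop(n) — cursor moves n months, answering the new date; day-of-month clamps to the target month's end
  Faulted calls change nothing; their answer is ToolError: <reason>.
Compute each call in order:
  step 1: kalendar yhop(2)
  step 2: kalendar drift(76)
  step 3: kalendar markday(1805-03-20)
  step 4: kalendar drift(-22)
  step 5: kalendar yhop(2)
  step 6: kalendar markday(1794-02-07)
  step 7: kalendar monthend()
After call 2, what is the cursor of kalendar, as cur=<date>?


Answer: cur=2200-10-24

Derivation:
[in] kalendar yhop n=2
:: 2200-08-09
[in] kalendar drift n=76
:: 2200-10-24
[in] kalendar markday d=1805-03-20
:: 1805-03-20
[in] kalendar drift n=-22
:: 1805-02-26
[in] kalendar yhop n=2
:: 1807-02-26
[in] kalendar markday d=1794-02-07
:: 1794-02-07
[in] kalendar monthend
:: 1794-02-28


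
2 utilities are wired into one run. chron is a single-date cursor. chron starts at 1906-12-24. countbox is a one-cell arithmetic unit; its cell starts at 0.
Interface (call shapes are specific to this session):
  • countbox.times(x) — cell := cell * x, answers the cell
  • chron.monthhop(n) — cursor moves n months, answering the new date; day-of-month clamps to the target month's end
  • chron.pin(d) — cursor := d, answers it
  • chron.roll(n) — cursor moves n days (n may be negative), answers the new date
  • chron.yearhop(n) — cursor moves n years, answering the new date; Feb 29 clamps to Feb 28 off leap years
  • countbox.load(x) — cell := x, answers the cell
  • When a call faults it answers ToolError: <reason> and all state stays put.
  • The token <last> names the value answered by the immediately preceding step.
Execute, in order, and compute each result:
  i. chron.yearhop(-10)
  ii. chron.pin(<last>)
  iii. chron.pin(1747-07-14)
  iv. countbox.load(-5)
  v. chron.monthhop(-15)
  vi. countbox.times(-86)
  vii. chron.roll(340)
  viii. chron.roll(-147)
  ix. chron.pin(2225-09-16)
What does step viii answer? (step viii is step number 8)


Answer: 1746-10-24

Derivation:
// chron.yearhop(n=-10) : 1896-12-24
// chron.pin(d=<last>) : 1896-12-24
// chron.pin(d=1747-07-14) : 1747-07-14
// countbox.load(x=-5) : -5
// chron.monthhop(n=-15) : 1746-04-14
// countbox.times(x=-86) : 430
// chron.roll(n=340) : 1747-03-20
// chron.roll(n=-147) : 1746-10-24
// chron.pin(d=2225-09-16) : 2225-09-16


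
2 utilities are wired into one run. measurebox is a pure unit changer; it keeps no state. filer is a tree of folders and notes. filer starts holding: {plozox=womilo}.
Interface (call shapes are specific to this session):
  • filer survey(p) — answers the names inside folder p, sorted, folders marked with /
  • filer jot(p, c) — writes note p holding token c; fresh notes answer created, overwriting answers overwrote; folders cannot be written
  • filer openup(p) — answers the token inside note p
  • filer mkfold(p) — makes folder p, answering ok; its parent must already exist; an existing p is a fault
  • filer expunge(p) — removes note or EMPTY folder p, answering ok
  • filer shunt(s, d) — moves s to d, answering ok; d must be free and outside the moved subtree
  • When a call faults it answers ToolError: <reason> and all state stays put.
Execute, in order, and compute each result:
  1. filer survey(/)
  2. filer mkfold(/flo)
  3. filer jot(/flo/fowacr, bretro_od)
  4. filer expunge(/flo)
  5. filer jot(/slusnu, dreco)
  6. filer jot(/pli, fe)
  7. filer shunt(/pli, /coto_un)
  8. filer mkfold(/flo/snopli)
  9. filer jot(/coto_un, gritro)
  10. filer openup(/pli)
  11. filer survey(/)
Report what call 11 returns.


Answer: [coto_un, flo/, plozox, slusnu]

Derivation:
CALL filer survey[p='/']
RET  [plozox]
CALL filer mkfold[p='/flo']
RET  ok
CALL filer jot[p='/flo/fowacr'; c='bretro_od']
RET  created
CALL filer expunge[p='/flo']
RET  ToolError: not empty
CALL filer jot[p='/slusnu'; c='dreco']
RET  created
CALL filer jot[p='/pli'; c='fe']
RET  created
CALL filer shunt[s='/pli'; d='/coto_un']
RET  ok
CALL filer mkfold[p='/flo/snopli']
RET  ok
CALL filer jot[p='/coto_un'; c='gritro']
RET  overwrote
CALL filer openup[p='/pli']
RET  ToolError: not found
CALL filer survey[p='/']
RET  [coto_un, flo/, plozox, slusnu]


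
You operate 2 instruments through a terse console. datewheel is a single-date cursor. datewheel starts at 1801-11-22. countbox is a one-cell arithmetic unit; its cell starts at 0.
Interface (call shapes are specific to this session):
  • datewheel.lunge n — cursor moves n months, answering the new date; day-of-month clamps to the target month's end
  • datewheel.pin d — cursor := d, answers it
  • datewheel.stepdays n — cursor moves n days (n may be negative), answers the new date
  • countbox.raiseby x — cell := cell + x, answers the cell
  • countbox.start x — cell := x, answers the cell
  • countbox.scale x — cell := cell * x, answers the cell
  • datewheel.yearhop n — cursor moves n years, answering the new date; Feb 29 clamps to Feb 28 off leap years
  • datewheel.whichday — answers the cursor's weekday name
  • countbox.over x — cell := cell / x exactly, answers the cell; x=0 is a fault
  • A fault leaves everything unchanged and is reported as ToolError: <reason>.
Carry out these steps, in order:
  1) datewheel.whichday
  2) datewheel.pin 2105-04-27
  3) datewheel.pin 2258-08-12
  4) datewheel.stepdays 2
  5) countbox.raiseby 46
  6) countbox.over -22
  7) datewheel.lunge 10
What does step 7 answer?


Answer: 2259-06-14

Derivation:
// 1. datewheel.whichday() : Sunday
// 2. datewheel.pin(d='2105-04-27') : 2105-04-27
// 3. datewheel.pin(d='2258-08-12') : 2258-08-12
// 4. datewheel.stepdays(n='2') : 2258-08-14
// 5. countbox.raiseby(x='46') : 46
// 6. countbox.over(x='-22') : -23/11
// 7. datewheel.lunge(n='10') : 2259-06-14


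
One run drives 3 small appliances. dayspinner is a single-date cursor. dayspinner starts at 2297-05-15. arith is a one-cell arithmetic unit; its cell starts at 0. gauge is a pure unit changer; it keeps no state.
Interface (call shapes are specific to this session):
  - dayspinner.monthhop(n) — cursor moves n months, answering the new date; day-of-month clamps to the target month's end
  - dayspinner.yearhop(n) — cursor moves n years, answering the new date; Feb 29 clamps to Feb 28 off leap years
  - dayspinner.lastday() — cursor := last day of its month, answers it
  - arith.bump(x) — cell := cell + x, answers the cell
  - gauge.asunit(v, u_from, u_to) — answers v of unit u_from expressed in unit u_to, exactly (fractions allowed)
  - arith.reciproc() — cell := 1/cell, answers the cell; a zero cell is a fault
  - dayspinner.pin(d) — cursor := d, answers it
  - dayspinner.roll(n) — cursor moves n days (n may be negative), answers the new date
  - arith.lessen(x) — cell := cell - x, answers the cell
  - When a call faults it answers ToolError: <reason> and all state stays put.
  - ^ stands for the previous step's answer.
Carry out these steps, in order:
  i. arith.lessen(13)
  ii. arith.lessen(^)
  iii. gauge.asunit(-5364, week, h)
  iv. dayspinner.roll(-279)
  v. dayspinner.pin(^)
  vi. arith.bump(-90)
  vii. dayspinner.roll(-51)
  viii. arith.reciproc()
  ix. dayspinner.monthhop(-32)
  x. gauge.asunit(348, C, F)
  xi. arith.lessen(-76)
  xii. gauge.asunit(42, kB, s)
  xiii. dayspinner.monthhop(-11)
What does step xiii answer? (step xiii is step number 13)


·→ arith.lessen(13)
·← -13
·→ arith.lessen(^)
·← 0
·→ gauge.asunit(-5364, week, h)
·← -901152
·→ dayspinner.roll(-279)
·← 2296-08-09
·→ dayspinner.pin(^)
·← 2296-08-09
·→ arith.bump(-90)
·← -90
·→ dayspinner.roll(-51)
·← 2296-06-19
·→ arith.reciproc()
·← -1/90
·→ dayspinner.monthhop(-32)
·← 2293-10-19
·→ gauge.asunit(348, C, F)
·← 3292/5
·→ arith.lessen(-76)
·← 6839/90
·→ gauge.asunit(42, kB, s)
·← ToolError: incompatible units
·→ dayspinner.monthhop(-11)
·← 2292-11-19

Answer: 2292-11-19


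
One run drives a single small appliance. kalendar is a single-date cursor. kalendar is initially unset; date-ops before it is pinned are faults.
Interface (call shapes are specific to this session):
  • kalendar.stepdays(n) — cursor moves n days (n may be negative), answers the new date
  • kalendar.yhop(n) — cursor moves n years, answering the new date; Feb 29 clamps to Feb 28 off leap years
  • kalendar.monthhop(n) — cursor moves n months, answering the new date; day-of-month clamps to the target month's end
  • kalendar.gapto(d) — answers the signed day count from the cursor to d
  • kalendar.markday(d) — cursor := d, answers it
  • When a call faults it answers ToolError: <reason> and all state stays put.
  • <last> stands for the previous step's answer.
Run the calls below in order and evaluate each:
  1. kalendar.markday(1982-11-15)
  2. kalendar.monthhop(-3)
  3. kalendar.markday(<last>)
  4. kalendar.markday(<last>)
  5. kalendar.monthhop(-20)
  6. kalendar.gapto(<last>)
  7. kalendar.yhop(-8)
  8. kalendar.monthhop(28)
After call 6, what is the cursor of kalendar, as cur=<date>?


>>> kalendar.markday d='1982-11-15'
  1982-11-15
>>> kalendar.monthhop n='-3'
  1982-08-15
>>> kalendar.markday d='<last>'
  1982-08-15
>>> kalendar.markday d='<last>'
  1982-08-15
>>> kalendar.monthhop n='-20'
  1980-12-15
>>> kalendar.gapto d='<last>'
  0
>>> kalendar.yhop n='-8'
  1972-12-15
>>> kalendar.monthhop n='28'
  1975-04-15

Answer: cur=1980-12-15


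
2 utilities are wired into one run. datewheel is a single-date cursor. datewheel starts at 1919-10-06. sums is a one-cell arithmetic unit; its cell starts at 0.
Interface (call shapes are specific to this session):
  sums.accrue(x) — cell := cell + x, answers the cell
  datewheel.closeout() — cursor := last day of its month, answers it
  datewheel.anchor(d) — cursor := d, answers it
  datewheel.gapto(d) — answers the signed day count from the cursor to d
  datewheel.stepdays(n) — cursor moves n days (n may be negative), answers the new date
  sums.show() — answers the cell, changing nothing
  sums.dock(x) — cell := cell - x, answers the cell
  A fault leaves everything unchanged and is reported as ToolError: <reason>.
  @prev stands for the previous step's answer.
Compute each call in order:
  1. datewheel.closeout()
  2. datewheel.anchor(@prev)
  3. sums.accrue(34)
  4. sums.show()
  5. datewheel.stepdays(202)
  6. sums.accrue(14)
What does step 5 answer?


Do: datewheel.closeout[]
See: 1919-10-31
Do: datewheel.anchor[d: @prev]
See: 1919-10-31
Do: sums.accrue[x: 34]
See: 34
Do: sums.show[]
See: 34
Do: datewheel.stepdays[n: 202]
See: 1920-05-20
Do: sums.accrue[x: 14]
See: 48

Answer: 1920-05-20


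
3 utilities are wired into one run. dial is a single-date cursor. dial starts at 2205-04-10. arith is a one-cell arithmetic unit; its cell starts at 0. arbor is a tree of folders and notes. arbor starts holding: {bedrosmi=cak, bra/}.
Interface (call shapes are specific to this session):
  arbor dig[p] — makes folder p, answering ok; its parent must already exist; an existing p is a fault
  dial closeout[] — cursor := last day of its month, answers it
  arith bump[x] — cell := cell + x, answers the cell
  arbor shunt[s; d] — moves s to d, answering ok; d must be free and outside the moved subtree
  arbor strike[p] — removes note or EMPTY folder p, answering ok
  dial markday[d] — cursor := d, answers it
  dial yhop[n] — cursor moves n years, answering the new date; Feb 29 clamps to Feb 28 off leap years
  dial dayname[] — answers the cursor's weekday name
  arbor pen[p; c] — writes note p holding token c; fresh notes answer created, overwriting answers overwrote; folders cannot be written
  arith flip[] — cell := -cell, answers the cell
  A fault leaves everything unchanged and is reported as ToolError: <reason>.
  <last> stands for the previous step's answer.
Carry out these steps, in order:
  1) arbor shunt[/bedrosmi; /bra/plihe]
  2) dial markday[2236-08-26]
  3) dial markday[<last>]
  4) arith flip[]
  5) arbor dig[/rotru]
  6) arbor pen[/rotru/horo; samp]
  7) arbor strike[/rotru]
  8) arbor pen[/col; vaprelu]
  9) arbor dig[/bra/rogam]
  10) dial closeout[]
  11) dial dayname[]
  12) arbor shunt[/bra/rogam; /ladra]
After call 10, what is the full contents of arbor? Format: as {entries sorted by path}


Answer: {bra/, bra/plihe=cak, bra/rogam/, col=vaprelu, rotru/, rotru/horo=samp}

Derivation:
$ arbor shunt s: /bedrosmi d: /bra/plihe
:: ok
$ dial markday d: 2236-08-26
:: 2236-08-26
$ dial markday d: <last>
:: 2236-08-26
$ arith flip
:: 0
$ arbor dig p: /rotru
:: ok
$ arbor pen p: /rotru/horo c: samp
:: created
$ arbor strike p: /rotru
:: ToolError: not empty
$ arbor pen p: /col c: vaprelu
:: created
$ arbor dig p: /bra/rogam
:: ok
$ dial closeout
:: 2236-08-31
$ dial dayname
:: Wednesday
$ arbor shunt s: /bra/rogam d: /ladra
:: ok


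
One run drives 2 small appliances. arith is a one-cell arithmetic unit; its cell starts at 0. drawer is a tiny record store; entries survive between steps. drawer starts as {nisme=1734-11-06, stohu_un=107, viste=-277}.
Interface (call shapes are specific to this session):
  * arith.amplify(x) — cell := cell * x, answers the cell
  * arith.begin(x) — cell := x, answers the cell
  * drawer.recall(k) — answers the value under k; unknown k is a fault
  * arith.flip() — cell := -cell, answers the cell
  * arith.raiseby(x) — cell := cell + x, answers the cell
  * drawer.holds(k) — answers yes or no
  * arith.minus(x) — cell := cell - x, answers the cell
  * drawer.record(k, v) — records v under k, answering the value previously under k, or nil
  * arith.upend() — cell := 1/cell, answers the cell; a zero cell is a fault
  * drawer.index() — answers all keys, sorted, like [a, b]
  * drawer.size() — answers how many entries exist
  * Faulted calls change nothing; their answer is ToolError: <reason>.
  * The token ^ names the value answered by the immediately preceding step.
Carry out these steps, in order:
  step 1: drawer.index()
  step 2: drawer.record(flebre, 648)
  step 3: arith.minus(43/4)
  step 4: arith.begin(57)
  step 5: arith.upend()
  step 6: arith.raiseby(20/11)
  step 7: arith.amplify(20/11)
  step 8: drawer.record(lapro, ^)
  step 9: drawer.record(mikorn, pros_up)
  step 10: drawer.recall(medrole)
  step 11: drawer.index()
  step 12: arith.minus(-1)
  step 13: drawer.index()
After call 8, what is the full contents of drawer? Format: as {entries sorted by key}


>> drawer.index()
<< [nisme, stohu_un, viste]
>> drawer.record(k: flebre, v: 648)
<< nil
>> arith.minus(x: 43/4)
<< -43/4
>> arith.begin(x: 57)
<< 57
>> arith.upend()
<< 1/57
>> arith.raiseby(x: 20/11)
<< 1151/627
>> arith.amplify(x: 20/11)
<< 23020/6897
>> drawer.record(k: lapro, v: ^)
<< nil
>> drawer.record(k: mikorn, v: pros_up)
<< nil
>> drawer.recall(k: medrole)
<< ToolError: no such key medrole
>> drawer.index()
<< [flebre, lapro, mikorn, nisme, stohu_un, viste]
>> arith.minus(x: -1)
<< 29917/6897
>> drawer.index()
<< [flebre, lapro, mikorn, nisme, stohu_un, viste]

Answer: {flebre=648, lapro=23020/6897, nisme=1734-11-06, stohu_un=107, viste=-277}


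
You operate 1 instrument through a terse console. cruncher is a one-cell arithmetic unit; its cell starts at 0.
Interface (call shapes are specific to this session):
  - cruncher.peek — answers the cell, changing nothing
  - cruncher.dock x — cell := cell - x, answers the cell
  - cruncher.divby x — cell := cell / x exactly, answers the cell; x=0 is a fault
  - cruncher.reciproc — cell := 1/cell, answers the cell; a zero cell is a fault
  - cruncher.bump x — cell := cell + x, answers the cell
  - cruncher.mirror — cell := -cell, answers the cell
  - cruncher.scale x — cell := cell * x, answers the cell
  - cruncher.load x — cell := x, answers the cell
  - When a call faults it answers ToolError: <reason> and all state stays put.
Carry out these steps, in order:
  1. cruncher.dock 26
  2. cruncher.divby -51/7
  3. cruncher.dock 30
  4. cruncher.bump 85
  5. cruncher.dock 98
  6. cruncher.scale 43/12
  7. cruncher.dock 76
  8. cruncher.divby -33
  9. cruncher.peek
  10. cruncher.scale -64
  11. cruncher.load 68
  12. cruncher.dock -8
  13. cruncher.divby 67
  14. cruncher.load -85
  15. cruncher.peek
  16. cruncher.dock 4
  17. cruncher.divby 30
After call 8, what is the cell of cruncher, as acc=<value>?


-> cruncher.dock(x=26)
<- -26
-> cruncher.divby(x=-51/7)
<- 182/51
-> cruncher.dock(x=30)
<- -1348/51
-> cruncher.bump(x=85)
<- 2987/51
-> cruncher.dock(x=98)
<- -2011/51
-> cruncher.scale(x=43/12)
<- -86473/612
-> cruncher.dock(x=76)
<- -132985/612
-> cruncher.divby(x=-33)
<- 132985/20196
-> cruncher.peek()
<- 132985/20196
-> cruncher.scale(x=-64)
<- -2127760/5049
-> cruncher.load(x=68)
<- 68
-> cruncher.dock(x=-8)
<- 76
-> cruncher.divby(x=67)
<- 76/67
-> cruncher.load(x=-85)
<- -85
-> cruncher.peek()
<- -85
-> cruncher.dock(x=4)
<- -89
-> cruncher.divby(x=30)
<- -89/30

Answer: acc=132985/20196


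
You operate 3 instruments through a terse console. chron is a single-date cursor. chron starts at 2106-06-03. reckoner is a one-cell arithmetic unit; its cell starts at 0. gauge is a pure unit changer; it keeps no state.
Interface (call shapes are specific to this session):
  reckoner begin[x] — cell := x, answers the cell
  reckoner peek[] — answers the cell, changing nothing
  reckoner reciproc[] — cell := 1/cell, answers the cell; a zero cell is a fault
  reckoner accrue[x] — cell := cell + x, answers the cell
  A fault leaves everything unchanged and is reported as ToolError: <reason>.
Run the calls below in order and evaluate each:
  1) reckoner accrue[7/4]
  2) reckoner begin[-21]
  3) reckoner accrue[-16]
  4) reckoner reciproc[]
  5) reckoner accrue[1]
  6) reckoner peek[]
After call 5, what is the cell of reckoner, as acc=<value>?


Answer: acc=36/37

Derivation:
// reckoner accrue(x='7/4') => 7/4
// reckoner begin(x='-21') => -21
// reckoner accrue(x='-16') => -37
// reckoner reciproc() => -1/37
// reckoner accrue(x='1') => 36/37
// reckoner peek() => 36/37


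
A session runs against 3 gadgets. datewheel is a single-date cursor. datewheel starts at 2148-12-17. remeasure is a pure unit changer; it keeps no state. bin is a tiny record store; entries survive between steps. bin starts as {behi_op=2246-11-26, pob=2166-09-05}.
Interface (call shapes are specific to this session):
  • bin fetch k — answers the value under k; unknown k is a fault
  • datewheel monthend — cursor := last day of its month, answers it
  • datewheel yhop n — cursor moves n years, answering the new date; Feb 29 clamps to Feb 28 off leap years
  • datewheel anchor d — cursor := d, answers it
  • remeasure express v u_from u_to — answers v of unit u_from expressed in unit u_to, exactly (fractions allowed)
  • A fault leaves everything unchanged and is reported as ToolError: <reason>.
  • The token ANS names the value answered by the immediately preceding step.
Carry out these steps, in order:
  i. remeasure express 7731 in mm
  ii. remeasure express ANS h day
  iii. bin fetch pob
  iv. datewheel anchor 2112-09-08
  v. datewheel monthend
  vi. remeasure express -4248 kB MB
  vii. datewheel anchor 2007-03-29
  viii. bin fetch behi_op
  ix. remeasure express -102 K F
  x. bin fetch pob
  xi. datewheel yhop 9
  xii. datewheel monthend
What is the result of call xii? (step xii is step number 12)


Do: remeasure express[v: 7731; u_from: in; u_to: mm]
See: 981837/5
Do: remeasure express[v: ANS; u_from: h; u_to: day]
See: 327279/40
Do: bin fetch[k: pob]
See: 2166-09-05
Do: datewheel anchor[d: 2112-09-08]
See: 2112-09-08
Do: datewheel monthend[]
See: 2112-09-30
Do: remeasure express[v: -4248; u_from: kB; u_to: MB]
See: -531/125
Do: datewheel anchor[d: 2007-03-29]
See: 2007-03-29
Do: bin fetch[k: behi_op]
See: 2246-11-26
Do: remeasure express[v: -102; u_from: K; u_to: F]
See: -64327/100
Do: bin fetch[k: pob]
See: 2166-09-05
Do: datewheel yhop[n: 9]
See: 2016-03-29
Do: datewheel monthend[]
See: 2016-03-31

Answer: 2016-03-31


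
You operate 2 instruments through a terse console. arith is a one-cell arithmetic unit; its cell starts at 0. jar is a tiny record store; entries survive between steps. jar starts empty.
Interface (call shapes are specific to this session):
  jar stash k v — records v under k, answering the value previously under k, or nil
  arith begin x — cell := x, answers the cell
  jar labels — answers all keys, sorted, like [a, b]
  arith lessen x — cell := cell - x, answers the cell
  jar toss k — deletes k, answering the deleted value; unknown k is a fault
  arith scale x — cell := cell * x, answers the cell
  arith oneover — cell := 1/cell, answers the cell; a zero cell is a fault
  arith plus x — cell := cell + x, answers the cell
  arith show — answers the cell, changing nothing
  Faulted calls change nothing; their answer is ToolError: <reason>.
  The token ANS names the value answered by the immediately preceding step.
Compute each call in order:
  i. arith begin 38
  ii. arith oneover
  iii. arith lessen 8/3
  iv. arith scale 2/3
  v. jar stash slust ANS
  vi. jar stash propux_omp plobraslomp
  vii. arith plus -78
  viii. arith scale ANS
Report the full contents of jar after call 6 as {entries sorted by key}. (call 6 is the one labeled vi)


Answer: {propux_omp=plobraslomp, slust=-301/171}

Derivation:
-> arith begin(x→38)
<- 38
-> arith oneover()
<- 1/38
-> arith lessen(x→8/3)
<- -301/114
-> arith scale(x→2/3)
<- -301/171
-> jar stash(k→slust, v→ANS)
<- nil
-> jar stash(k→propux_omp, v→plobraslomp)
<- nil
-> arith plus(x→-78)
<- -13639/171
-> arith scale(x→ANS)
<- 186022321/29241


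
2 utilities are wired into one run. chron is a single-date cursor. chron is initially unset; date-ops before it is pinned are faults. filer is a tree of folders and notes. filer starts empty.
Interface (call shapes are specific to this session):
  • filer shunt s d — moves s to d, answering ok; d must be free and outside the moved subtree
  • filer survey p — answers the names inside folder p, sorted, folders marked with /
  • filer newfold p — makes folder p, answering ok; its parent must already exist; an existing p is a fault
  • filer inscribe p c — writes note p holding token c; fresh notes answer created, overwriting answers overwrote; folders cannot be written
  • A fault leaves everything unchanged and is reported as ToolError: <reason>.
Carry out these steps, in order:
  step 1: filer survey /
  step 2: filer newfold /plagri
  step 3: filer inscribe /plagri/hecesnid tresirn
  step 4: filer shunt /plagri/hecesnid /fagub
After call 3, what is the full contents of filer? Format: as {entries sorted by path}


Then filer survey with p→/, → [].
Next I call filer newfold with p→/plagri, which returns ok.
I invoke filer inscribe with p→/plagri/hecesnid, c→tresirn, yielding created.
I call filer shunt with s→/plagri/hecesnid, d→/fagub, yielding ok.

Answer: {plagri/, plagri/hecesnid=tresirn}


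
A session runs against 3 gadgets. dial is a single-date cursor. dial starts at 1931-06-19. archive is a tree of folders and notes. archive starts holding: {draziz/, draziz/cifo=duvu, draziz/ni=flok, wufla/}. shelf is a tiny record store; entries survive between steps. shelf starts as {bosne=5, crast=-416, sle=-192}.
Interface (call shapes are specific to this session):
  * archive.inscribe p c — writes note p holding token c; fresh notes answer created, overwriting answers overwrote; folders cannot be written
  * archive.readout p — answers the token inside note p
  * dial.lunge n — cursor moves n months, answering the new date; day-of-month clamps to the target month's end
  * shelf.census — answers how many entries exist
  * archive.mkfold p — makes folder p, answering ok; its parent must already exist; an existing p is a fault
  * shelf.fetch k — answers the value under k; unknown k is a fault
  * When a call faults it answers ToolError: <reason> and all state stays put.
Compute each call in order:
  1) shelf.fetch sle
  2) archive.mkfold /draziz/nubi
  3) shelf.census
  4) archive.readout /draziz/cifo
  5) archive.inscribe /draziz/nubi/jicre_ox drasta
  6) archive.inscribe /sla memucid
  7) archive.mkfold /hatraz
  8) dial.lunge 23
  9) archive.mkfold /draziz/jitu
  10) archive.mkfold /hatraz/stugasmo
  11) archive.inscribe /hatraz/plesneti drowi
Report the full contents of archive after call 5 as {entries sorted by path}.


% shelf.fetch(k: sle) ~> -192
% archive.mkfold(p: /draziz/nubi) ~> ok
% shelf.census() ~> 3
% archive.readout(p: /draziz/cifo) ~> duvu
% archive.inscribe(p: /draziz/nubi/jicre_ox, c: drasta) ~> created
% archive.inscribe(p: /sla, c: memucid) ~> created
% archive.mkfold(p: /hatraz) ~> ok
% dial.lunge(n: 23) ~> 1933-05-19
% archive.mkfold(p: /draziz/jitu) ~> ok
% archive.mkfold(p: /hatraz/stugasmo) ~> ok
% archive.inscribe(p: /hatraz/plesneti, c: drowi) ~> created

Answer: {draziz/, draziz/cifo=duvu, draziz/ni=flok, draziz/nubi/, draziz/nubi/jicre_ox=drasta, wufla/}


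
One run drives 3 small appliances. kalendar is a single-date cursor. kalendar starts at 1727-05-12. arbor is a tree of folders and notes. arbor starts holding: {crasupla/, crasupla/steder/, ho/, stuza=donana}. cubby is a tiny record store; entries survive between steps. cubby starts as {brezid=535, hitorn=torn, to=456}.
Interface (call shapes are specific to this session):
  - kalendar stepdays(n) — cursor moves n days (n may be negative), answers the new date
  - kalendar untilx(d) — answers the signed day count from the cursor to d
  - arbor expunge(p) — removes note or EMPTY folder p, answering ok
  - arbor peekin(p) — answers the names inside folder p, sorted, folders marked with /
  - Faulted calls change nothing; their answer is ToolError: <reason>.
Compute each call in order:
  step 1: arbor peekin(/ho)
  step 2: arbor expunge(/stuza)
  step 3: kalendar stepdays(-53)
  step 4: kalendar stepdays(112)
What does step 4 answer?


-> arbor peekin(p: /ho)
<- []
-> arbor expunge(p: /stuza)
<- ok
-> kalendar stepdays(n: -53)
<- 1727-03-20
-> kalendar stepdays(n: 112)
<- 1727-07-10

Answer: 1727-07-10


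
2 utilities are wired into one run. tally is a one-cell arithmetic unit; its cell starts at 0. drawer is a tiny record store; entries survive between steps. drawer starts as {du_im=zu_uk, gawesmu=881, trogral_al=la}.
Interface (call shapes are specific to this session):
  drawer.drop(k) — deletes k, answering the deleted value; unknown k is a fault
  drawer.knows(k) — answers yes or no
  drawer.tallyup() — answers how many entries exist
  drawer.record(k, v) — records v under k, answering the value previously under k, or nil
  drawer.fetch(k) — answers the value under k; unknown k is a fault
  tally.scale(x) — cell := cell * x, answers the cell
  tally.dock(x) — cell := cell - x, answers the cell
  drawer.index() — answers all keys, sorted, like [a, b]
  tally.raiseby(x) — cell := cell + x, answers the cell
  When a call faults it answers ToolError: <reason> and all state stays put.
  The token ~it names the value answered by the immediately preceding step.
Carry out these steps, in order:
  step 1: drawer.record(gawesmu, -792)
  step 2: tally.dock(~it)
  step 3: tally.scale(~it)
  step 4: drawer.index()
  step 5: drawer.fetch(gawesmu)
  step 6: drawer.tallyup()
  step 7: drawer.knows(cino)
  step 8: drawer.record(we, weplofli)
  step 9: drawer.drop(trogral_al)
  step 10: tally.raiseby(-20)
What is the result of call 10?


> drawer.record k: gawesmu v: -792
= 881
> tally.dock x: ~it
= -881
> tally.scale x: ~it
= 776161
> drawer.index
= [du_im, gawesmu, trogral_al]
> drawer.fetch k: gawesmu
= -792
> drawer.tallyup
= 3
> drawer.knows k: cino
= no
> drawer.record k: we v: weplofli
= nil
> drawer.drop k: trogral_al
= la
> tally.raiseby x: -20
= 776141

Answer: 776141
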